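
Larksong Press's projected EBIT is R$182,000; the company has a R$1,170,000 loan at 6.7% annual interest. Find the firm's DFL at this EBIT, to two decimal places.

Annual interest charges come to R$78,390.00.
DFL = EBIT ÷ (EBIT − I) = R$182,000 ÷ (R$182,000 − R$78,390.00) = R$182,000 ÷ R$103,610.00 = 1.7566.

1.76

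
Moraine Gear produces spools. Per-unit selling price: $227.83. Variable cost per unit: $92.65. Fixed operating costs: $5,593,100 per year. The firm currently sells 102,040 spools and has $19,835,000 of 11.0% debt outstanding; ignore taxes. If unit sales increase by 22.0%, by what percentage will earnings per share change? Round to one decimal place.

Contribution at this volume is 102,040 × $135.18 = $13,793,767.20.
Operating income = contribution − fixed costs = $13,793,767.20 − $5,593,100 = $8,200,667.20.
After interest of $2,181,850.00, pre-tax earnings = $6,018,817.20.
DCL = total CM / (EBIT − I) = $13,793,767.20 / $6,018,817.20 = 2.2918.
EPS therefore changes by 2.2918 × (+22.0%) = +50.4%.

+50.4%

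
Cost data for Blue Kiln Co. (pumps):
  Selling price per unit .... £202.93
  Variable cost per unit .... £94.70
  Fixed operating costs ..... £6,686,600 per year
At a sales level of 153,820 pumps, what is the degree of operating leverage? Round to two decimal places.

1.67

Contribution at this volume is 153,820 × £108.23 = £16,647,938.60.
EBIT = £16,647,938.60 − £6,686,600 = £9,961,338.60.
DOL = contribution ÷ EBIT = £16,647,938.60 ÷ £9,961,338.60 = 1.6713.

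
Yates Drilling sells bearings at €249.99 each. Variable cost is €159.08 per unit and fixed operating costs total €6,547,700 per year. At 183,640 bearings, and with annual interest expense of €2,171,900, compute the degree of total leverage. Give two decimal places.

2.09

Total contribution margin = 183,640 × €90.91 = €16,694,712.40.
Subtracting fixed costs: EBIT = €16,694,712.40 − €6,547,700 = €10,147,012.40. Interest = €2,171,900.00.
DOL = €16,694,712.40 ÷ €10,147,012.40 = 1.6453; DFL = €10,147,012.40 ÷ €7,975,112.40 = 1.2723.
Combined leverage = 1.6453 × 1.2723 = 2.0933.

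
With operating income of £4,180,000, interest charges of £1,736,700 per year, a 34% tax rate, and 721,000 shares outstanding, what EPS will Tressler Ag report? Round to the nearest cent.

Pre-tax income = £4,180,000 − £1,736,700.00 = £2,443,300.00.
Net income = £2,443,300.00 × (1 − 0.34) = £1,612,578.00.
Per share: £1,612,578.00 / 721,000 shares = £2.24.

£2.24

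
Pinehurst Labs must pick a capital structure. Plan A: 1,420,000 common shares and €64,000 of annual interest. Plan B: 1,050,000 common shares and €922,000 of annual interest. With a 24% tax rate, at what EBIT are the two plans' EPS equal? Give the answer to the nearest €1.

At indifference, (EBIT − 64,000)(1 − t)/1,420,000 = (EBIT − 922,000)(1 − t)/1,050,000.
Cancelling (1 − t) and cross-multiplying: 1,050,000·(EBIT − 64,000) = 1,420,000·(EBIT − 922,000).
Solving, EBIT = (922,000·1,420,000 − 64,000·1,050,000) / (1,420,000 − 1,050,000) = 1,242,040,000,000 / 370,000 = 3,356,864.86.

€3,356,865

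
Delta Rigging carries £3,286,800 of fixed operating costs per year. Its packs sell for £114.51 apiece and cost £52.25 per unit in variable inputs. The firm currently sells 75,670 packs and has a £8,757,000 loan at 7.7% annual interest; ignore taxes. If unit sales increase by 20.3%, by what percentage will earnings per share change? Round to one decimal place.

+127.5%

Total contribution margin = 75,670 × £62.26 = £4,711,214.20.
EBIT = £4,711,214.20 − £3,286,800 = £1,424,414.20.
After interest of £674,289.00, pre-tax earnings = £750,125.20.
Degree of combined leverage = contribution ÷ (EBIT − I) = £4,711,214.20 ÷ £750,125.20 = 6.2806.
%ΔEPS = DCL × %ΔSales = 6.2806 × +20.3% = +127.5%.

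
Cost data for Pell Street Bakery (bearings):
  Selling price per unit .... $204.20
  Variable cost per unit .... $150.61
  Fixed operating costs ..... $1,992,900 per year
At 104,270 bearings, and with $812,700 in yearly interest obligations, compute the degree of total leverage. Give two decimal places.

2.01

Total contribution margin = 104,270 × $53.59 = $5,587,829.30.
EBIT = $5,587,829.30 − $1,992,900 = $3,594,929.30. Interest = $812,700.00, so EBIT − I = $2,782,229.30.
DCL = contribution ÷ (EBIT − I) = $5,587,829.30 ÷ $2,782,229.30 = 2.0084.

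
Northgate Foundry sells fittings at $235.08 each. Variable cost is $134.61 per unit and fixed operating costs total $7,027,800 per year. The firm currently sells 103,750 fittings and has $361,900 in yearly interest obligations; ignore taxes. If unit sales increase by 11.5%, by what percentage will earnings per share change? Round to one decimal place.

Contribution at this volume is 103,750 × $100.47 = $10,423,762.50.
Subtracting fixed costs: EBIT = $10,423,762.50 − $7,027,800 = $3,395,962.50.
Interest = $361,900.00, so EBIT − I = $3,034,062.50.
Degree of combined leverage = contribution ÷ (EBIT − I) = $10,423,762.50 ÷ $3,034,062.50 = 3.4356.
%ΔEPS = DCL × %ΔSales = 3.4356 × +11.5% = +39.5%.

+39.5%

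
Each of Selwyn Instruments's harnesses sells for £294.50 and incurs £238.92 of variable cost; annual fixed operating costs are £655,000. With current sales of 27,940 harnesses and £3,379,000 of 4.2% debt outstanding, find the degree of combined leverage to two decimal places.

2.05

Total contribution margin = 27,940 × £55.58 = £1,552,905.20.
Operating income = contribution − fixed costs = £1,552,905.20 − £655,000 = £897,905.20. Interest = £141,918.00.
DOL = £1,552,905.20 ÷ £897,905.20 = 1.7295; DFL = £897,905.20 ÷ £755,987.20 = 1.1877.
Combined leverage = 1.7295 × 1.1877 = 2.0541.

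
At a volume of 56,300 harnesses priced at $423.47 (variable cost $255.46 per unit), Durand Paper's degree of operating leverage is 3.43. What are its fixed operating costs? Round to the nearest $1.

$6,701,248

Total contribution margin = 56,300 × $168.01 = $9,458,963.00.
Since DOL = CM ÷ EBIT, EBIT = $9,458,963.00 ÷ 3.43 = $2,757,715.16.
And FC = contribution − EBIT = $9,458,963.00 − $2,757,715.16 = $6,701,248.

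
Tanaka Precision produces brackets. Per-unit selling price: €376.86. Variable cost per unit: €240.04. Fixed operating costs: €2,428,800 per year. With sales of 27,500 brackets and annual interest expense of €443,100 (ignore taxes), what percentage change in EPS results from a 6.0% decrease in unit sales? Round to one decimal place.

-25.3%

Contribution at this volume is 27,500 × €136.82 = €3,762,550.00.
Subtracting fixed costs: EBIT = €3,762,550.00 − €2,428,800 = €1,333,750.00.
After interest of €443,100.00, pre-tax earnings = €890,650.00.
Degree of combined leverage = contribution ÷ (EBIT − I) = €3,762,550.00 ÷ €890,650.00 = 4.2245.
EPS therefore changes by 4.2245 × (-6.0%) = -25.3%.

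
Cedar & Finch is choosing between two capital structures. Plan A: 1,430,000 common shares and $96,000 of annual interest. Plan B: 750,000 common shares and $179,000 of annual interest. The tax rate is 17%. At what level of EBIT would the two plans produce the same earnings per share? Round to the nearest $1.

$270,544

Set EPS_A = EPS_B: (EBIT − $96,000)(1 − 0.17) ÷ 1,430,000 = (EBIT − $179,000)(1 − 0.17) ÷ 750,000.
The (1 − t) factor cancels: (EBIT − 96,000) × 750,000 = (EBIT − 179,000) × 1,430,000.
EBIT × (1,430,000 − 750,000) = 179,000 × 1,430,000 − 96,000 × 750,000 = 183,970,000,000, so EBIT = 183,970,000,000 ÷ 680,000 = 270,544.12.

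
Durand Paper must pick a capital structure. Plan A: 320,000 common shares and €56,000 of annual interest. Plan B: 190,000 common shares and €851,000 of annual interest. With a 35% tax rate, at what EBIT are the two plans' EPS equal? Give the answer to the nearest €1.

€2,012,923

Set EPS_A = EPS_B: (EBIT − €56,000)(1 − 0.35) ÷ 320,000 = (EBIT − €851,000)(1 − 0.35) ÷ 190,000.
The (1 − t) factor cancels: (EBIT − 56,000) × 190,000 = (EBIT − 851,000) × 320,000.
Solving, EBIT = (851,000·320,000 − 56,000·190,000) / (320,000 − 190,000) = 261,680,000,000 / 130,000 = 2,012,923.08.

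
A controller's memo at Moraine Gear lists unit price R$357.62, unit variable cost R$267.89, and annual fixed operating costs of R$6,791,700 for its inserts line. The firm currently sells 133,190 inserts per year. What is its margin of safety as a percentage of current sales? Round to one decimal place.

Contribution margin per unit = R$357.62 − R$267.89 = R$89.73. Break-even units = R$6,791,700 ÷ R$89.73 = 75,690.40; break-even revenue = 75,690.40 × R$357.62 = R$27,068,402.47.
Actual sales revenue = 133,190 × R$357.62 = R$47,631,407.80.
Margin of safety = (R$47,631,407.80 − R$27,068,402.47) ÷ R$47,631,407.80 = 43.2%.

43.2%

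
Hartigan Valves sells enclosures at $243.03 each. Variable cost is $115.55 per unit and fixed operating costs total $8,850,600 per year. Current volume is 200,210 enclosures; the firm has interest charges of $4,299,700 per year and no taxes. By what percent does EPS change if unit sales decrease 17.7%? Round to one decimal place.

-36.5%

Total contribution margin = 200,210 × $127.48 = $25,522,770.80.
Operating income = contribution − fixed costs = $25,522,770.80 − $8,850,600 = $16,672,170.80.
After interest of $4,299,700.00, pre-tax earnings = $12,372,470.80.
Degree of combined leverage = contribution ÷ (EBIT − I) = $25,522,770.80 ÷ $12,372,470.80 = 2.0629.
%ΔEPS = DCL × %ΔSales = 2.0629 × -17.7% = -36.5%.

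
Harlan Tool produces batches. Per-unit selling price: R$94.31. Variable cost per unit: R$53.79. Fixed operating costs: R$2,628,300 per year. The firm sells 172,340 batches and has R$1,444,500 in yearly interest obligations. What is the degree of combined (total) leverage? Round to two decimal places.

Contribution at this volume is 172,340 × R$40.52 = R$6,983,216.80.
EBIT = R$6,983,216.80 − R$2,628,300 = R$4,354,916.80. Interest = R$1,444,500.00.
DOL = R$6,983,216.80 ÷ R$4,354,916.80 = 1.6035; DFL = R$4,354,916.80 ÷ R$2,910,416.80 = 1.4963.
Combined leverage = 1.6035 × 1.4963 = 2.3993.

2.40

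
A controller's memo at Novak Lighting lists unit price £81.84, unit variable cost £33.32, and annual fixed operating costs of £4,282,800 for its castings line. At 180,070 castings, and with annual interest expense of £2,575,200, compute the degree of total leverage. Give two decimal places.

4.65

At 180,070 units, contribution = 180,070 × £48.52 = £8,736,996.40.
Subtracting fixed costs: EBIT = £8,736,996.40 − £4,282,800 = £4,454,196.40. Interest = £2,575,200.00.
DOL = £8,736,996.40 ÷ £4,454,196.40 = 1.9615; DFL = £4,454,196.40 ÷ £1,878,996.40 = 2.3705.
Combined leverage = 1.9615 × 2.3705 = 4.6497.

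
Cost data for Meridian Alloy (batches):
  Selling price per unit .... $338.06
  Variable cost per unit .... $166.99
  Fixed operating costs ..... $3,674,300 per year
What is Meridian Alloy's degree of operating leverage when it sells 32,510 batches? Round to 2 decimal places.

Total contribution margin = 32,510 × $171.07 = $5,561,485.70.
Subtracting fixed costs: EBIT = $5,561,485.70 − $3,674,300 = $1,887,185.70.
DOL = contribution ÷ EBIT = $5,561,485.70 ÷ $1,887,185.70 = 2.9470.

2.95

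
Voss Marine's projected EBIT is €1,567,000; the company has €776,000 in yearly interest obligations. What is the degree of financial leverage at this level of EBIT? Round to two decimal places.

Annual interest charges come to €776,000.00.
Degree of financial leverage = EBIT / (EBIT − interest) = €1,567,000 / €791,000.00 = 1.9810.

1.98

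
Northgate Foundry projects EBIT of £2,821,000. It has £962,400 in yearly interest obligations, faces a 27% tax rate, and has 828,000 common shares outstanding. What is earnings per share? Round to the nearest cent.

Pre-tax income = £2,821,000 − £962,400.00 = £1,858,600.00.
Net income = £1,858,600.00 × (1 − 0.27) = £1,356,778.00.
EPS = £1,356,778.00 ÷ 828,000 = £1.64.

£1.64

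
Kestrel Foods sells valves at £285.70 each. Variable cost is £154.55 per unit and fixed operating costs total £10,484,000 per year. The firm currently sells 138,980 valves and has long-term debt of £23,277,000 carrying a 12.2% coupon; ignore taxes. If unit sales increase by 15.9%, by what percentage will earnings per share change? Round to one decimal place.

+59.1%

At 138,980 units, contribution = 138,980 × £131.15 = £18,227,227.00.
Operating income = contribution − fixed costs = £18,227,227.00 − £10,484,000 = £7,743,227.00.
Interest = £2,839,794.00, so EBIT − I = £4,903,433.00.
Degree of combined leverage = contribution ÷ (EBIT − I) = £18,227,227.00 ÷ £4,903,433.00 = 3.7172.
%ΔEPS = DCL × %ΔSales = 3.7172 × +15.9% = +59.1%.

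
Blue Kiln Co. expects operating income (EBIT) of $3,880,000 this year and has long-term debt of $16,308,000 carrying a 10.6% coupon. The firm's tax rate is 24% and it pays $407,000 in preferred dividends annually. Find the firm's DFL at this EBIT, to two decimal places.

Interest = $1,728,648.00.
Pre-tax preferred-dividend burden = $407,000 ÷ (1 − 0.24) = $535,526.32.
DFL = EBIT ÷ [EBIT − I − D_p/(1−t)] = $3,880,000 ÷ [$3,880,000 − $1,728,648.00 − $535,526.32] = $3,880,000 ÷ $1,615,825.68 = 2.4012.

2.40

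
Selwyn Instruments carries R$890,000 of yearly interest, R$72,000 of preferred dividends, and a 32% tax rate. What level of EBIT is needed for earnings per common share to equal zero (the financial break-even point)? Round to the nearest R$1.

Preferred dividends are paid after tax, so their pre-tax equivalent is R$72,000 ÷ (1 − 0.32) = R$105,882.35.
Financial break-even EBIT = interest + D_p ÷ (1 − t) = R$890,000 + R$105,882.35 = R$995,882.35.

R$995,882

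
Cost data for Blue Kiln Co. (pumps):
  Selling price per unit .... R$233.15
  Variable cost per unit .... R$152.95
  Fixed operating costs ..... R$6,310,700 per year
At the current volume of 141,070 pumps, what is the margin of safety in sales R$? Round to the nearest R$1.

Unit CM = price − variable cost = R$233.15 − R$152.95 = R$80.20. Break-even units = R$6,310,700 ÷ R$80.20 = 78,687.03; break-even revenue = 78,687.03 × R$233.15 = R$18,345,881.61.
Current sales = 141,070 × R$233.15 = R$32,890,470.50.
Margin of safety = R$32,890,470.50 − R$18,345,881.61 = R$14,544,589.

R$14,544,589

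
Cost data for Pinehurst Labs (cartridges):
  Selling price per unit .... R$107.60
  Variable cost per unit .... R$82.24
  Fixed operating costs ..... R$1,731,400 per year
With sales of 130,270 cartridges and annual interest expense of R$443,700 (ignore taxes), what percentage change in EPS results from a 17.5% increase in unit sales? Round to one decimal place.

+51.2%

Total contribution margin = 130,270 × R$25.36 = R$3,303,647.20.
Subtracting fixed costs: EBIT = R$3,303,647.20 − R$1,731,400 = R$1,572,247.20.
Interest = R$443,700.00, so EBIT − I = R$1,128,547.20.
Degree of combined leverage = contribution ÷ (EBIT − I) = R$3,303,647.20 ÷ R$1,128,547.20 = 2.9273.
EPS therefore changes by 2.9273 × (+17.5%) = +51.2%.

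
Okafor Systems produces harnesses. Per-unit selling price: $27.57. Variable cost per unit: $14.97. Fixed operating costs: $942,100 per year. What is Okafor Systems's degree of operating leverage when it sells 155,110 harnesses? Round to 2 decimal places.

1.93

Contribution at this volume is 155,110 × $12.60 = $1,954,386.00.
EBIT = $1,954,386.00 − $942,100 = $1,012,286.00.
Degree of operating leverage = $1,954,386.00 / $1,012,286.00 = 1.9307.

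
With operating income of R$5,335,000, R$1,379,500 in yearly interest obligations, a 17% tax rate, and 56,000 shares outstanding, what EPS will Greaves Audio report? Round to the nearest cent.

R$58.63

Pre-tax income = R$5,335,000 − R$1,379,500.00 = R$3,955,500.00.
After tax at 17%: net income = R$3,955,500.00 × 0.83 = R$3,283,065.00.
EPS = R$3,283,065.00 ÷ 56,000 = R$58.63.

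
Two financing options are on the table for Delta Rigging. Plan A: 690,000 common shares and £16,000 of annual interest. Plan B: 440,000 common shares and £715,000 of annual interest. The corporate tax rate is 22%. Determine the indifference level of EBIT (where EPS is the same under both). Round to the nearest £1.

£1,945,240

Set EPS_A = EPS_B: (EBIT − £16,000)(1 − 0.22) ÷ 690,000 = (EBIT − £715,000)(1 − 0.22) ÷ 440,000.
The (1 − t) factor cancels: (EBIT − 16,000) × 440,000 = (EBIT − 715,000) × 690,000.
Solving, EBIT = (715,000·690,000 − 16,000·440,000) / (690,000 − 440,000) = 486,310,000,000 / 250,000 = 1,945,240.00.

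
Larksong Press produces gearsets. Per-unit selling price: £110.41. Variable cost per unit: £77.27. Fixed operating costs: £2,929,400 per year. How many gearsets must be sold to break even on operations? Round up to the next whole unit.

Each unit contributes £110.41 − £77.27 = £33.14.
Break-even volume = fixed costs ÷ CM per unit = £2,929,400 ÷ £33.14 = 88,394.69, so 88,395 gearsets.

88,395 gearsets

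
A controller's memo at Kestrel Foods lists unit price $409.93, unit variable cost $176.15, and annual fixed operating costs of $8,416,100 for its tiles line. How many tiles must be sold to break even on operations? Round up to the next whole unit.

Contribution margin per unit = $409.93 − $176.15 = $233.78.
Units to break even: $8,416,100 ÷ $233.78 = 36,000.09, rounded up to 36,001.

36,001 tiles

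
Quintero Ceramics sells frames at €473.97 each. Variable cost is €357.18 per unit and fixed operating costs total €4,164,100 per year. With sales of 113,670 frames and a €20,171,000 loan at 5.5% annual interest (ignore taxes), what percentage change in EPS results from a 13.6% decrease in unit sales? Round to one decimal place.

-22.6%

At 113,670 units, contribution = 113,670 × €116.79 = €13,275,519.30.
Subtracting fixed costs: EBIT = €13,275,519.30 − €4,164,100 = €9,111,419.30.
Interest = €1,109,405.00, so EBIT − I = €8,002,014.30.
DCL = total CM / (EBIT − I) = €13,275,519.30 / €8,002,014.30 = 1.6590.
%ΔEPS = DCL × %ΔSales = 1.6590 × -13.6% = -22.6%.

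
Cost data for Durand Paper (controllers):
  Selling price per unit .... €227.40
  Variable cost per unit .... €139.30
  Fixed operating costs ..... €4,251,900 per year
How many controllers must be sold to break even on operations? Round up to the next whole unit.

48,263 controllers

Contribution margin per unit = €227.40 − €139.30 = €88.10.
Break-even volume = fixed costs ÷ CM per unit = €4,251,900 ÷ €88.10 = 48,262.20, so 48,263 controllers.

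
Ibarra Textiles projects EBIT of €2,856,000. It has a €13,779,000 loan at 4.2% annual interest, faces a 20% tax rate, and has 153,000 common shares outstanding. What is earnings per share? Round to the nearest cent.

Pre-tax income = €2,856,000 − €578,718.00 = €2,277,282.00.
After tax at 20%: net income = €2,277,282.00 × 0.80 = €1,821,825.60.
Per share: €1,821,825.60 / 153,000 shares = €11.91.

€11.91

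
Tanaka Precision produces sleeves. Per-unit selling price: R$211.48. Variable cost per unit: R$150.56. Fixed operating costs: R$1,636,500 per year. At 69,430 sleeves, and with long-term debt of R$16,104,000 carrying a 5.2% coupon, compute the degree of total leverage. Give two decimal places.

2.41

Contribution at this volume is 69,430 × R$60.92 = R$4,229,675.60.
Operating income = contribution − fixed costs = R$4,229,675.60 − R$1,636,500 = R$2,593,175.60. Interest = R$837,408.00, so EBIT − I = R$1,755,767.60.
Degree of total leverage = total CM / (EBIT − interest) = R$4,229,675.60 / R$1,755,767.60 = 2.4090.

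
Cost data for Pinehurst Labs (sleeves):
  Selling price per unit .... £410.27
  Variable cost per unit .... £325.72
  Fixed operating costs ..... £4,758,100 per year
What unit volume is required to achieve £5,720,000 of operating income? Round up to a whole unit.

Contribution margin per unit = £410.27 − £325.72 = £84.55.
Units = (FC + target) / CM = (£4,758,100 + £5,720,000) / £84.55 = 123,927.85, so 123,928 sleeves.

123,928 sleeves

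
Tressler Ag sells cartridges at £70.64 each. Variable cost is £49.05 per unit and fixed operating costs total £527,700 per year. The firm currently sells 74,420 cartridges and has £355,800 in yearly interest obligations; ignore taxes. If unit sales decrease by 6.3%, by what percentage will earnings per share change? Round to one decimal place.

Contribution at this volume is 74,420 × £21.59 = £1,606,727.80.
EBIT = £1,606,727.80 − £527,700 = £1,079,027.80.
After interest of £355,800.00, pre-tax earnings = £723,227.80.
DCL = total CM / (EBIT − I) = £1,606,727.80 / £723,227.80 = 2.2216.
%ΔEPS = DCL × %ΔSales = 2.2216 × -6.3% = -14.0%.

-14.0%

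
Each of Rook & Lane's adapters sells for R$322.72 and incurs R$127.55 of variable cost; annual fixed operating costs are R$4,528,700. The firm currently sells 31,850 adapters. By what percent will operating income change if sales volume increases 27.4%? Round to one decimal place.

At 31,850 units, contribution = 31,850 × R$195.17 = R$6,216,164.50.
Operating income = contribution − fixed costs = R$6,216,164.50 − R$4,528,700 = R$1,687,464.50.
DOL = contribution ÷ EBIT = R$6,216,164.50 ÷ R$1,687,464.50 = 3.6837.
Operating income changes by 3.6837 × +27.4% = +100.9%.

+100.9%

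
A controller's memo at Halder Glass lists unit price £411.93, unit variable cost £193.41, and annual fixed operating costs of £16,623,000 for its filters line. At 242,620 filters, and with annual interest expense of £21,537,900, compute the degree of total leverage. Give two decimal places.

Total contribution margin = 242,620 × £218.52 = £53,017,322.40.
Operating income = contribution − fixed costs = £53,017,322.40 − £16,623,000 = £36,394,322.40. Interest = £21,537,900.00, so EBIT − I = £14,856,422.40.
DCL = contribution ÷ (EBIT − I) = £53,017,322.40 ÷ £14,856,422.40 = 3.5686.

3.57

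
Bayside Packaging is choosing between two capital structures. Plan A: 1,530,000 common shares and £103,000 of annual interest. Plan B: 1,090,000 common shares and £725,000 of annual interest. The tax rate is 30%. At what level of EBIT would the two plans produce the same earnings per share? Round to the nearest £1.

Set EPS_A = EPS_B: (EBIT − £103,000)(1 − 0.30) ÷ 1,530,000 = (EBIT − £725,000)(1 − 0.30) ÷ 1,090,000.
The (1 − t) factor cancels: (EBIT − 103,000) × 1,090,000 = (EBIT − 725,000) × 1,530,000.
Solving, EBIT = (725,000·1,530,000 − 103,000·1,090,000) / (1,530,000 − 1,090,000) = 996,980,000,000 / 440,000 = 2,265,863.64.

£2,265,864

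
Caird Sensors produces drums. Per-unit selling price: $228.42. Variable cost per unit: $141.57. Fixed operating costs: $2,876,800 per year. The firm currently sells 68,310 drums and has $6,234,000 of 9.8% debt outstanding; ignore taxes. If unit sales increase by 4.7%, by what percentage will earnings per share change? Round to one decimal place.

Contribution at this volume is 68,310 × $86.85 = $5,932,723.50.
Operating income = contribution − fixed costs = $5,932,723.50 − $2,876,800 = $3,055,923.50.
Interest = $610,932.00, so EBIT − I = $2,444,991.50.
DCL = total CM / (EBIT − I) = $5,932,723.50 / $2,444,991.50 = 2.4265.
EPS therefore changes by 2.4265 × (+4.7%) = +11.4%.

+11.4%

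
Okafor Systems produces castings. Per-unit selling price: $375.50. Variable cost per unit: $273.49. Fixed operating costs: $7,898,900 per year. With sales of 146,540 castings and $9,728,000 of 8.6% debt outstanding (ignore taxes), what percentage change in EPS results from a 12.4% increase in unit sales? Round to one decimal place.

Total contribution margin = 146,540 × $102.01 = $14,948,545.40.
EBIT = $14,948,545.40 − $7,898,900 = $7,049,645.40.
After interest of $836,608.00, pre-tax earnings = $6,213,037.40.
Degree of combined leverage = contribution ÷ (EBIT − I) = $14,948,545.40 ÷ $6,213,037.40 = 2.4060.
EPS therefore changes by 2.4060 × (+12.4%) = +29.8%.

+29.8%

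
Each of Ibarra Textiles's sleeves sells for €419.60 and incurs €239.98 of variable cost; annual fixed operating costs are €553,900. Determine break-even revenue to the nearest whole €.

Contribution margin per unit = €419.60 − €239.98 = €179.62, a CM ratio of €179.62 ÷ €419.60 = 0.4281.
Break-even revenue = fixed costs × price ÷ CM = €553,900 × €419.60 ÷ €179.62 = €1,293,934.

€1,293,934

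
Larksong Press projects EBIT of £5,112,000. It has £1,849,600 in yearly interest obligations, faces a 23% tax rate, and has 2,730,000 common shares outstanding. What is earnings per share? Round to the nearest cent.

£0.92

Interest = £1,849,600.00, so EBT = £5,112,000 − £1,849,600.00 = £3,262,400.00.
Net income = £3,262,400.00 × (1 − 0.23) = £2,512,048.00.
Per share: £2,512,048.00 / 2,730,000 shares = £0.92.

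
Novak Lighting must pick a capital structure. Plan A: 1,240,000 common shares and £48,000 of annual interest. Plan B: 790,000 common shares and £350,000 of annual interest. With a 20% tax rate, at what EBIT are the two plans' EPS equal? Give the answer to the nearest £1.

£880,178

At indifference, (EBIT − 48,000)(1 − t)/1,240,000 = (EBIT − 350,000)(1 − t)/790,000.
The (1 − t) factor cancels: (EBIT − 48,000) × 790,000 = (EBIT − 350,000) × 1,240,000.
EBIT × (1,240,000 − 790,000) = 350,000 × 1,240,000 − 48,000 × 790,000 = 396,080,000,000, so EBIT = 396,080,000,000 ÷ 450,000 = 880,177.78.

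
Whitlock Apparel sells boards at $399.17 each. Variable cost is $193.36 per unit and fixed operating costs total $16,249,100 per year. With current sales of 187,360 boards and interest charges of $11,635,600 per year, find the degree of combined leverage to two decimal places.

At 187,360 units, contribution = 187,360 × $205.81 = $38,560,561.60.
Subtracting fixed costs: EBIT = $38,560,561.60 − $16,249,100 = $22,311,461.60. Interest = $11,635,600.00.
DOL = $38,560,561.60 ÷ $22,311,461.60 = 1.7283; DFL = $22,311,461.60 ÷ $10,675,861.60 = 2.0899.
DCL = DOL × DFL = 1.7283 × 2.0899 = 3.6120.

3.61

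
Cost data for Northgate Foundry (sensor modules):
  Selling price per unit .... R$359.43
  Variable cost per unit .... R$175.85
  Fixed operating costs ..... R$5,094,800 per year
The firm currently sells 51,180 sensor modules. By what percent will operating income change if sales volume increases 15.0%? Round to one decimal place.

Contribution at this volume is 51,180 × R$183.58 = R$9,395,624.40.
EBIT = R$9,395,624.40 − R$5,094,800 = R$4,300,824.40.
Degree of operating leverage = R$9,395,624.40 / R$4,300,824.40 = 2.1846.
Operating income changes by 2.1846 × +15.0% = +32.8%.

+32.8%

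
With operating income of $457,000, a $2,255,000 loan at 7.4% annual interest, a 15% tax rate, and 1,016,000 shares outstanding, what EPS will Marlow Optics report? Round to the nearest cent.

$0.24

Pre-tax income = $457,000 − $166,870.00 = $290,130.00.
After tax at 15%: net income = $290,130.00 × 0.85 = $246,610.50.
EPS = $246,610.50 ÷ 1,016,000 = $0.24.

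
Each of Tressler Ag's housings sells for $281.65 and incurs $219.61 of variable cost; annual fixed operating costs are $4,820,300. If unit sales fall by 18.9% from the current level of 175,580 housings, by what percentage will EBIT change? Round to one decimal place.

Total contribution margin = 175,580 × $62.04 = $10,892,983.20.
Operating income = contribution − fixed costs = $10,892,983.20 − $4,820,300 = $6,072,683.20.
DOL = contribution ÷ EBIT = $10,892,983.20 ÷ $6,072,683.20 = 1.7938.
So EBIT moves 1.7938 × (-18.9%) = -33.9%.

-33.9%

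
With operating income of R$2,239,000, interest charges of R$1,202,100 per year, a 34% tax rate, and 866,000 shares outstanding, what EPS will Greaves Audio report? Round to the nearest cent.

Pre-tax income = R$2,239,000 − R$1,202,100.00 = R$1,036,900.00.
Net income = R$1,036,900.00 × (1 − 0.34) = R$684,354.00.
Per share: R$684,354.00 / 866,000 shares = R$0.79.

R$0.79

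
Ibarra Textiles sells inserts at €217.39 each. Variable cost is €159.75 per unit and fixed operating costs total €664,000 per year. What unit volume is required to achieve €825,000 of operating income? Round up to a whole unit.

Unit CM = price − variable cost = €217.39 − €159.75 = €57.64.
Units = (FC + target) / CM = (€664,000 + €825,000) / €57.64 = 25,832.76, so 25,833 inserts.

25,833 inserts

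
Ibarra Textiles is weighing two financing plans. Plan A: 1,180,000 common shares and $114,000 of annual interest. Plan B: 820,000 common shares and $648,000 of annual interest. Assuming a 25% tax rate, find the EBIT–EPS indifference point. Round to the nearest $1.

$1,864,333

Set EPS_A = EPS_B: (EBIT − $114,000)(1 − 0.25) ÷ 1,180,000 = (EBIT − $648,000)(1 − 0.25) ÷ 820,000.
The (1 − t) factor cancels: (EBIT − 114,000) × 820,000 = (EBIT − 648,000) × 1,180,000.
EBIT × (1,180,000 − 820,000) = 648,000 × 1,180,000 − 114,000 × 820,000 = 671,160,000,000, so EBIT = 671,160,000,000 ÷ 360,000 = 1,864,333.33.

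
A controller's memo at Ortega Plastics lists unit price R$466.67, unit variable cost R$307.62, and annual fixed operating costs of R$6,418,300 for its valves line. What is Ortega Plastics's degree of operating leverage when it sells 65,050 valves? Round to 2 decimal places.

At 65,050 units, contribution = 65,050 × R$159.05 = R$10,346,202.50.
Subtracting fixed costs: EBIT = R$10,346,202.50 − R$6,418,300 = R$3,927,902.50.
DOL = contribution ÷ EBIT = R$10,346,202.50 ÷ R$3,927,902.50 = 2.6340.

2.63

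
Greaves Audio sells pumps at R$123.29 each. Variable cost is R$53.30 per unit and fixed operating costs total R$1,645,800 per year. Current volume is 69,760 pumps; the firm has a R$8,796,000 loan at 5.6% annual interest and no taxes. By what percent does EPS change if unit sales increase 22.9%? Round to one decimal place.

+40.7%

At 69,760 units, contribution = 69,760 × R$69.99 = R$4,882,502.40.
Operating income = contribution − fixed costs = R$4,882,502.40 − R$1,645,800 = R$3,236,702.40.
After interest of R$492,576.00, pre-tax earnings = R$2,744,126.40.
DCL = total CM / (EBIT − I) = R$4,882,502.40 / R$2,744,126.40 = 1.7793.
EPS therefore changes by 1.7793 × (+22.9%) = +40.7%.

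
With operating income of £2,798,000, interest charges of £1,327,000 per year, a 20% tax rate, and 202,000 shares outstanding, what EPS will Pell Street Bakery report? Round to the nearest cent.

£5.83

Interest = £1,327,000.00, so EBT = £2,798,000 − £1,327,000.00 = £1,471,000.00.
Net income = £1,471,000.00 × (1 − 0.20) = £1,176,800.00.
EPS = £1,176,800.00 ÷ 202,000 = £5.83.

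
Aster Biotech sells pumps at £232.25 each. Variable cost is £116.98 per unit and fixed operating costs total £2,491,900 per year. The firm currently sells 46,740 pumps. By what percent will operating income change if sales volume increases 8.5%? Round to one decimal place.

+15.8%

Total contribution margin = 46,740 × £115.27 = £5,387,719.80.
Operating income = contribution − fixed costs = £5,387,719.80 − £2,491,900 = £2,895,819.80.
DOL = contribution ÷ EBIT = £5,387,719.80 ÷ £2,895,819.80 = 1.8605.
%ΔEBIT = DOL × %ΔSales = 1.8605 × +8.5% = +15.8%.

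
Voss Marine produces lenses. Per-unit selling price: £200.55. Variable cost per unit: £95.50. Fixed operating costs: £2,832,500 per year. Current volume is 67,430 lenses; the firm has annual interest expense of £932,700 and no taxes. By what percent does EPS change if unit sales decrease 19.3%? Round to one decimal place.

-41.2%

Contribution at this volume is 67,430 × £105.05 = £7,083,521.50.
Operating income = contribution − fixed costs = £7,083,521.50 − £2,832,500 = £4,251,021.50.
Interest = £932,700.00, so EBIT − I = £3,318,321.50.
DCL = total CM / (EBIT − I) = £7,083,521.50 / £3,318,321.50 = 2.1347.
EPS therefore changes by 2.1347 × (-19.3%) = -41.2%.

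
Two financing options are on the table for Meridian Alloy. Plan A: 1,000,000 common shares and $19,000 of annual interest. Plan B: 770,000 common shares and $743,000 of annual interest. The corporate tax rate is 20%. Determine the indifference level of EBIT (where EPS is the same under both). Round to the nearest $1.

Set EPS_A = EPS_B: (EBIT − $19,000)(1 − 0.20) ÷ 1,000,000 = (EBIT − $743,000)(1 − 0.20) ÷ 770,000.
Cancelling (1 − t) and cross-multiplying: 770,000·(EBIT − 19,000) = 1,000,000·(EBIT − 743,000).
EBIT × (1,000,000 − 770,000) = 743,000 × 1,000,000 − 19,000 × 770,000 = 728,370,000,000, so EBIT = 728,370,000,000 ÷ 230,000 = 3,166,826.09.

$3,166,826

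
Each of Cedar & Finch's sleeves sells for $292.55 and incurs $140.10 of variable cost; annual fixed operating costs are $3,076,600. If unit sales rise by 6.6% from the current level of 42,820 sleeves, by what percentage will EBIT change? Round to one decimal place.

Total contribution margin = 42,820 × $152.45 = $6,527,909.00.
Subtracting fixed costs: EBIT = $6,527,909.00 − $3,076,600 = $3,451,309.00.
Degree of operating leverage = $6,527,909.00 / $3,451,309.00 = 1.8914.
%ΔEBIT = DOL × %ΔSales = 1.8914 × +6.6% = +12.5%.

+12.5%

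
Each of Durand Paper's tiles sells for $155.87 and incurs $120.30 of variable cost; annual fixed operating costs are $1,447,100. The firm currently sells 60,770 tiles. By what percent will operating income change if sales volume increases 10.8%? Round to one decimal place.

+32.7%

Total contribution margin = 60,770 × $35.57 = $2,161,588.90.
Operating income = contribution − fixed costs = $2,161,588.90 − $1,447,100 = $714,488.90.
DOL = contribution ÷ EBIT = $2,161,588.90 ÷ $714,488.90 = 3.0254.
%ΔEBIT = DOL × %ΔSales = 3.0254 × +10.8% = +32.7%.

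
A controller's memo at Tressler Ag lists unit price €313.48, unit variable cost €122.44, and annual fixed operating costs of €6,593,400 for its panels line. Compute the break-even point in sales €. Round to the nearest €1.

€10,819,195

CM per unit = €313.48 − €122.44 = €191.04; CM ratio = €191.04 / €313.48 = 0.6094.
Break-even sales = FC ÷ CM ratio = €6,593,400 × €313.48 / €191.04 = €10,819,195.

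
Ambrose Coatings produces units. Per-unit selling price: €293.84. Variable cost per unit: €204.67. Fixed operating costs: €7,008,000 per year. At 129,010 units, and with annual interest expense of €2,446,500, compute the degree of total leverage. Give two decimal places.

At 129,010 units, contribution = 129,010 × €89.17 = €11,503,821.70.
Operating income = contribution − fixed costs = €11,503,821.70 − €7,008,000 = €4,495,821.70. Interest = €2,446,500.00.
DOL = €11,503,821.70 ÷ €4,495,821.70 = 2.5588; DFL = €4,495,821.70 ÷ €2,049,321.70 = 2.1938.
DCL = DOL × DFL = 2.5588 × 2.1938 = 5.6135.

5.61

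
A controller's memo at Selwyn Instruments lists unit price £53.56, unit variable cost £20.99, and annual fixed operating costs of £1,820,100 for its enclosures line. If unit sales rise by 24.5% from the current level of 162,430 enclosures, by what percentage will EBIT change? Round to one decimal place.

Total contribution margin = 162,430 × £32.57 = £5,290,345.10.
Subtracting fixed costs: EBIT = £5,290,345.10 − £1,820,100 = £3,470,245.10.
So DOL = total CM / EBIT = £5,290,345.10 / £3,470,245.10 = 1.5245.
%ΔEBIT = DOL × %ΔSales = 1.5245 × +24.5% = +37.3%.

+37.3%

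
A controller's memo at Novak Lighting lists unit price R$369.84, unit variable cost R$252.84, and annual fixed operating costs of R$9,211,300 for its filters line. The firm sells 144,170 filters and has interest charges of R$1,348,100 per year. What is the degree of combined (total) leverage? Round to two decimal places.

Total contribution margin = 144,170 × R$117.00 = R$16,867,890.00.
Operating income = contribution − fixed costs = R$16,867,890.00 − R$9,211,300 = R$7,656,590.00. Interest = R$1,348,100.00.
DOL = R$16,867,890.00 ÷ R$7,656,590.00 = 2.2031; DFL = R$7,656,590.00 ÷ R$6,308,490.00 = 1.2137.
Combined leverage = 2.2031 × 1.2137 = 2.6739.

2.67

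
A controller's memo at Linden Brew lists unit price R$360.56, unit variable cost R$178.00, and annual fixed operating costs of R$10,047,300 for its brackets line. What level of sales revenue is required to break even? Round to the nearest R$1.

Contribution margin per unit = R$360.56 − R$178.00 = R$182.56, a CM ratio of R$182.56 ÷ R$360.56 = 0.5063.
Break-even revenue = fixed costs × price ÷ CM = R$10,047,300 × R$360.56 ÷ R$182.56 = R$19,843,638.

R$19,843,638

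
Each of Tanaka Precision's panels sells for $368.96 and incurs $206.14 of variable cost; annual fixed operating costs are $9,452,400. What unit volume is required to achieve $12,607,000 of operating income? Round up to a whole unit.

Each unit contributes $368.96 − $206.14 = $162.82.
Required volume = (fixed costs + target profit) ÷ CM = ($9,452,400 + $12,607,000) ÷ $162.82 = 135,483.36, so 135,484 panels.

135,484 panels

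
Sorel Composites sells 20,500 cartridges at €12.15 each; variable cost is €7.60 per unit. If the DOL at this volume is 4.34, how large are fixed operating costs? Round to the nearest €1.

€71,783

Contribution at this volume is 20,500 × €4.55 = €93,275.00.
Since DOL = CM ÷ EBIT, EBIT = €93,275.00 ÷ 4.34 = €21,491.94.
And FC = contribution − EBIT = €93,275.00 − €21,491.94 = €71,783.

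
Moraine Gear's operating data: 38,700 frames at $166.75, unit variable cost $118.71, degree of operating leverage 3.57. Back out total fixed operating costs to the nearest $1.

$1,338,378

Contribution at this volume is 38,700 × $48.04 = $1,859,148.00.
DOL = contribution / EBIT, so EBIT = $1,859,148.00 / 3.57 = $520,769.75.
Fixed costs = CM − EBIT = $1,859,148.00 − $520,769.75 = $1,338,378.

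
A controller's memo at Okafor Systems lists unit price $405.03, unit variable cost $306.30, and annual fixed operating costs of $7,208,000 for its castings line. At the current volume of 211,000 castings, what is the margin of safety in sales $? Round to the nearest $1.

Contribution margin per unit = $405.03 − $306.30 = $98.73. Break-even units = $7,208,000 ÷ $98.73 = 73,007.19; break-even revenue = 73,007.19 × $405.03 = $29,570,102.70.
Actual sales revenue = 211,000 × $405.03 = $85,461,330.00.
Margin of safety = $85,461,330.00 − $29,570,102.70 = $55,891,227.

$55,891,227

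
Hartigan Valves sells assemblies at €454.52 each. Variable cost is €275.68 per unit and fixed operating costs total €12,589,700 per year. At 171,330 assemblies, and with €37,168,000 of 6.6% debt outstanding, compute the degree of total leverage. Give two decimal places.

Total contribution margin = 171,330 × €178.84 = €30,640,657.20.
Operating income = contribution − fixed costs = €30,640,657.20 − €12,589,700 = €18,050,957.20. Interest = €2,453,088.00, so EBIT − I = €15,597,869.20.
DCL = contribution ÷ (EBIT − I) = €30,640,657.20 ÷ €15,597,869.20 = 1.9644.

1.96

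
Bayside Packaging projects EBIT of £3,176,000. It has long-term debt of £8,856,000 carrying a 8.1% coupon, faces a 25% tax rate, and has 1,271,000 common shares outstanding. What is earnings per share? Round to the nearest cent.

Interest = £717,336.00, so EBT = £3,176,000 − £717,336.00 = £2,458,664.00.
Net income = £2,458,664.00 × (1 − 0.25) = £1,843,998.00.
EPS = £1,843,998.00 ÷ 1,271,000 = £1.45.

£1.45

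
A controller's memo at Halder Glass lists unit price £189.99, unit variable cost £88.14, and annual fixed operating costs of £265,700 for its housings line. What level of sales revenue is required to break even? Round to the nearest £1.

£495,634

Contribution margin per unit = £189.99 − £88.14 = £101.85, a CM ratio of £101.85 ÷ £189.99 = 0.5361.
Break-even sales = FC ÷ CM ratio = £265,700 × £189.99 / £101.85 = £495,634.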